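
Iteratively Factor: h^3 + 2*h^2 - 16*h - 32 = (h + 2)*(h^2 - 16) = (h - 4)*(h + 2)*(h + 4)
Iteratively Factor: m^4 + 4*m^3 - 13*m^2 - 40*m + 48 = (m - 3)*(m^3 + 7*m^2 + 8*m - 16) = (m - 3)*(m + 4)*(m^2 + 3*m - 4) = (m - 3)*(m - 1)*(m + 4)*(m + 4)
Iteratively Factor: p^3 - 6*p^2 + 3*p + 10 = (p - 2)*(p^2 - 4*p - 5) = (p - 5)*(p - 2)*(p + 1)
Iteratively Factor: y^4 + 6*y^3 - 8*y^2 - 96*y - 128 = (y + 2)*(y^3 + 4*y^2 - 16*y - 64) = (y - 4)*(y + 2)*(y^2 + 8*y + 16) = (y - 4)*(y + 2)*(y + 4)*(y + 4)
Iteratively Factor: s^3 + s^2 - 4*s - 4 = (s + 1)*(s^2 - 4) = (s - 2)*(s + 1)*(s + 2)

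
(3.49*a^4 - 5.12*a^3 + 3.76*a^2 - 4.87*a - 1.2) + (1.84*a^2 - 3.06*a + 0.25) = 3.49*a^4 - 5.12*a^3 + 5.6*a^2 - 7.93*a - 0.95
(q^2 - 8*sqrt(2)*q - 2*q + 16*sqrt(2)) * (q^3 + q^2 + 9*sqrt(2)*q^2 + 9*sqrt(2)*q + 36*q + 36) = q^5 - q^4 + sqrt(2)*q^4 - 110*q^3 - sqrt(2)*q^3 - 290*sqrt(2)*q^2 + 108*q^2 + 216*q + 288*sqrt(2)*q + 576*sqrt(2)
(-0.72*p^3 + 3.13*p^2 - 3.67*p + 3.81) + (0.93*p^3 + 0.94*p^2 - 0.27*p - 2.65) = 0.21*p^3 + 4.07*p^2 - 3.94*p + 1.16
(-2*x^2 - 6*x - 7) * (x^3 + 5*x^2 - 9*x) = -2*x^5 - 16*x^4 - 19*x^3 + 19*x^2 + 63*x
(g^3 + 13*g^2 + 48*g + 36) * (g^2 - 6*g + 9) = g^5 + 7*g^4 - 21*g^3 - 135*g^2 + 216*g + 324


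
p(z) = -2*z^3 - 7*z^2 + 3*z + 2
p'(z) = -6*z^2 - 14*z + 3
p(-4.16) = 12.36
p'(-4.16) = -42.59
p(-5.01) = 62.77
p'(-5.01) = -77.46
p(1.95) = -33.60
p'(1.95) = -47.12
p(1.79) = -26.53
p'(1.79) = -41.28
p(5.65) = -565.23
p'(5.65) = -267.64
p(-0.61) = -1.98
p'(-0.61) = 9.31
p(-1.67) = -13.22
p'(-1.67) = 9.65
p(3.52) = -161.40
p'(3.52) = -120.62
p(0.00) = 2.00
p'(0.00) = 3.00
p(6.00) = -664.00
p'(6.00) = -297.00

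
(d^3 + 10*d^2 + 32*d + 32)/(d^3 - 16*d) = (d^2 + 6*d + 8)/(d*(d - 4))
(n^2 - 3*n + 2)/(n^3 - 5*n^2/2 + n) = 2*(n - 1)/(n*(2*n - 1))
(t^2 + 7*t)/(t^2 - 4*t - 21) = t*(t + 7)/(t^2 - 4*t - 21)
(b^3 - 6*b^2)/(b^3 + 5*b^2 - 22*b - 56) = b^2*(b - 6)/(b^3 + 5*b^2 - 22*b - 56)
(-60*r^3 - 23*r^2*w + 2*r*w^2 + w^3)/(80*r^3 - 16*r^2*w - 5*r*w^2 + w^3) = (-3*r - w)/(4*r - w)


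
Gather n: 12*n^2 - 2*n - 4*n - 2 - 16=12*n^2 - 6*n - 18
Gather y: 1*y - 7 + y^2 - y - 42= y^2 - 49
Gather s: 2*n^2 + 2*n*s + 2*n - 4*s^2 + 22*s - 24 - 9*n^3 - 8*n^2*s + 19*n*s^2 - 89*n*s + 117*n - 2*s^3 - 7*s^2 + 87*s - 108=-9*n^3 + 2*n^2 + 119*n - 2*s^3 + s^2*(19*n - 11) + s*(-8*n^2 - 87*n + 109) - 132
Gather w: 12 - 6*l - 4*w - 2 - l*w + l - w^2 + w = -5*l - w^2 + w*(-l - 3) + 10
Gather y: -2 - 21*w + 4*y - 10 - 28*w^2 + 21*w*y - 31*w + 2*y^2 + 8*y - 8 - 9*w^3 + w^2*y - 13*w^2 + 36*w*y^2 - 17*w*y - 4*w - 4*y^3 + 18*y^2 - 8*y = -9*w^3 - 41*w^2 - 56*w - 4*y^3 + y^2*(36*w + 20) + y*(w^2 + 4*w + 4) - 20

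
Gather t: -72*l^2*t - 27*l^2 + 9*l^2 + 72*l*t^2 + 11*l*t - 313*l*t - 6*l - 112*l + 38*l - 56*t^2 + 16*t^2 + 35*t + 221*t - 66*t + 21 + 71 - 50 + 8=-18*l^2 - 80*l + t^2*(72*l - 40) + t*(-72*l^2 - 302*l + 190) + 50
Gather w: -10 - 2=-12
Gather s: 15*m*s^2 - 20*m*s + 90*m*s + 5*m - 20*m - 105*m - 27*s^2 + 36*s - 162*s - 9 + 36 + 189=-120*m + s^2*(15*m - 27) + s*(70*m - 126) + 216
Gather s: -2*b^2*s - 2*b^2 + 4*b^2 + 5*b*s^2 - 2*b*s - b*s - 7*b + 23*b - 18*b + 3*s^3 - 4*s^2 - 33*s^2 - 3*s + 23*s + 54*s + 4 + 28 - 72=2*b^2 - 2*b + 3*s^3 + s^2*(5*b - 37) + s*(-2*b^2 - 3*b + 74) - 40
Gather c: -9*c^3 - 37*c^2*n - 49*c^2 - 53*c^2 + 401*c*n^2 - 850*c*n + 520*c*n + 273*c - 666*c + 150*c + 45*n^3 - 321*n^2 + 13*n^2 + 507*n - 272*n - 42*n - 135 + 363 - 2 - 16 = -9*c^3 + c^2*(-37*n - 102) + c*(401*n^2 - 330*n - 243) + 45*n^3 - 308*n^2 + 193*n + 210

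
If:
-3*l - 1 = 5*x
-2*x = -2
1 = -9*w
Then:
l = -2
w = -1/9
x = 1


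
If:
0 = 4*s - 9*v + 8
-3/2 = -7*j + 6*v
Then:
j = 6*v/7 + 3/14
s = 9*v/4 - 2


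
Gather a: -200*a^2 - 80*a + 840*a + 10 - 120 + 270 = -200*a^2 + 760*a + 160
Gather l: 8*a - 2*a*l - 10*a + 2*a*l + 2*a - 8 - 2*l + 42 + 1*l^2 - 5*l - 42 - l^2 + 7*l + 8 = 0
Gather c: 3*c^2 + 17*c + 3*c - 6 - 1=3*c^2 + 20*c - 7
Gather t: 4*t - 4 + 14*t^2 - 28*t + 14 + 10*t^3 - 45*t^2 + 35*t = 10*t^3 - 31*t^2 + 11*t + 10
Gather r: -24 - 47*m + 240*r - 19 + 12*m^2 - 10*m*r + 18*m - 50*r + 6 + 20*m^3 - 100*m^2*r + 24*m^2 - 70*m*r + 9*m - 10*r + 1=20*m^3 + 36*m^2 - 20*m + r*(-100*m^2 - 80*m + 180) - 36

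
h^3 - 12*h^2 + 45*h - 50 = (h - 5)^2*(h - 2)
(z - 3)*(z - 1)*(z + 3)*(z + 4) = z^4 + 3*z^3 - 13*z^2 - 27*z + 36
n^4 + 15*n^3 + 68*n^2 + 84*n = n*(n + 2)*(n + 6)*(n + 7)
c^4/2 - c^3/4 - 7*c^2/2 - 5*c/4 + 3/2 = (c/2 + 1)*(c - 3)*(c - 1/2)*(c + 1)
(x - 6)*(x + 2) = x^2 - 4*x - 12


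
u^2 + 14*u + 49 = (u + 7)^2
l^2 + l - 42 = (l - 6)*(l + 7)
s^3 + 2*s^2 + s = s*(s + 1)^2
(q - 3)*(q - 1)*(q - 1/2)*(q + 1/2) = q^4 - 4*q^3 + 11*q^2/4 + q - 3/4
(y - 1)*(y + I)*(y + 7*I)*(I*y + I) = I*y^4 - 8*y^3 - 8*I*y^2 + 8*y + 7*I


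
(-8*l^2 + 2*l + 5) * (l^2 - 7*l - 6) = -8*l^4 + 58*l^3 + 39*l^2 - 47*l - 30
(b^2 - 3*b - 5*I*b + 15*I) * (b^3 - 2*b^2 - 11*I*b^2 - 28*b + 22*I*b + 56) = b^5 - 5*b^4 - 16*I*b^4 - 77*b^3 + 80*I*b^3 + 415*b^2 + 44*I*b^2 - 498*b - 700*I*b + 840*I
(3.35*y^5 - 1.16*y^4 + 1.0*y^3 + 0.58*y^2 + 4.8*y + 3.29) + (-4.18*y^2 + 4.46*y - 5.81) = 3.35*y^5 - 1.16*y^4 + 1.0*y^3 - 3.6*y^2 + 9.26*y - 2.52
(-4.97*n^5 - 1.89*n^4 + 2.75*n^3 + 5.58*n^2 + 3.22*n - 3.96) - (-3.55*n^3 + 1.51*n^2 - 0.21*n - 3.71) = -4.97*n^5 - 1.89*n^4 + 6.3*n^3 + 4.07*n^2 + 3.43*n - 0.25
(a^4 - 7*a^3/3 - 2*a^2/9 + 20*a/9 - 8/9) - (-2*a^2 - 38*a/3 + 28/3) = a^4 - 7*a^3/3 + 16*a^2/9 + 134*a/9 - 92/9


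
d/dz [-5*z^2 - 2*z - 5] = -10*z - 2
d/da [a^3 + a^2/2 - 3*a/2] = 3*a^2 + a - 3/2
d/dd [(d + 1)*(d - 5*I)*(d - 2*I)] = 3*d^2 + d*(2 - 14*I) - 10 - 7*I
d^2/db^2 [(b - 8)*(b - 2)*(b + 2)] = 6*b - 16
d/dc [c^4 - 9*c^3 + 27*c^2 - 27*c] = 4*c^3 - 27*c^2 + 54*c - 27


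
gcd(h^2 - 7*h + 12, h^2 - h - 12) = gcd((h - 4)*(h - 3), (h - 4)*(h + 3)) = h - 4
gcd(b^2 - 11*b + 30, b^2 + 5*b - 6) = 1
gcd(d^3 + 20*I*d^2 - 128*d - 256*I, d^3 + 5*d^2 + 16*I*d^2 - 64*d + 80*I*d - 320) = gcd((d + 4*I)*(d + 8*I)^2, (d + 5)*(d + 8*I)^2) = d^2 + 16*I*d - 64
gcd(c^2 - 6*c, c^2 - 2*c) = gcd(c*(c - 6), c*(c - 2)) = c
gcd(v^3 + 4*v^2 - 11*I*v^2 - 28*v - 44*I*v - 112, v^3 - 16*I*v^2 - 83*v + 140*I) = v^2 - 11*I*v - 28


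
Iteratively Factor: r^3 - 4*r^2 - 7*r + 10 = (r - 1)*(r^2 - 3*r - 10) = (r - 5)*(r - 1)*(r + 2)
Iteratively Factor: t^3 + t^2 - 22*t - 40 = (t + 2)*(t^2 - t - 20) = (t + 2)*(t + 4)*(t - 5)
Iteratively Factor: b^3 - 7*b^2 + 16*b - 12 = (b - 2)*(b^2 - 5*b + 6) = (b - 2)^2*(b - 3)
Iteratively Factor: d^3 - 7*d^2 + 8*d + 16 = (d - 4)*(d^2 - 3*d - 4) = (d - 4)*(d + 1)*(d - 4)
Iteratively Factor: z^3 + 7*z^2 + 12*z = (z + 4)*(z^2 + 3*z) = (z + 3)*(z + 4)*(z)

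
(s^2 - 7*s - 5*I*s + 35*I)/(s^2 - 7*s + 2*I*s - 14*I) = (s - 5*I)/(s + 2*I)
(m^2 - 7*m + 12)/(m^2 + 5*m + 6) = (m^2 - 7*m + 12)/(m^2 + 5*m + 6)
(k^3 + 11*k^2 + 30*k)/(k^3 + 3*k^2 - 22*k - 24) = k*(k + 5)/(k^2 - 3*k - 4)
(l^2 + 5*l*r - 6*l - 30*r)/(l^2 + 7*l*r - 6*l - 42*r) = (l + 5*r)/(l + 7*r)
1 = 1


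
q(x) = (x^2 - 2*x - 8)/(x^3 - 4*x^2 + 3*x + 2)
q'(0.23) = 1.17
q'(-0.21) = 23.81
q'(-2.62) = 0.07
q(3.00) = -2.50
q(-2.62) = -0.08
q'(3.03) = 8.30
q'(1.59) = -38.54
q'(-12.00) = 0.00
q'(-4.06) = 0.00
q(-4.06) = -0.12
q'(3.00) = 9.50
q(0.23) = -3.38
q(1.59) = -12.77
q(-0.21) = -6.36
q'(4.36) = 0.19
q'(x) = (2*x - 2)/(x^3 - 4*x^2 + 3*x + 2) + (-3*x^2 + 8*x - 3)*(x^2 - 2*x - 8)/(x^3 - 4*x^2 + 3*x + 2)^2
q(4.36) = 0.10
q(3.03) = -2.23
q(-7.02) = -0.10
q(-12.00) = -0.07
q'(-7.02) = -0.01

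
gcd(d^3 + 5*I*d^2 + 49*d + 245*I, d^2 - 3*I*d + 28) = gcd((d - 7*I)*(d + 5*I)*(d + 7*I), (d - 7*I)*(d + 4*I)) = d - 7*I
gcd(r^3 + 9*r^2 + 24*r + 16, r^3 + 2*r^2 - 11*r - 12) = r^2 + 5*r + 4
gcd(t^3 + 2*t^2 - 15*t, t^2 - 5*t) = t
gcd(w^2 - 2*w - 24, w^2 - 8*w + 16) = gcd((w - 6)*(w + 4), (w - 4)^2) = 1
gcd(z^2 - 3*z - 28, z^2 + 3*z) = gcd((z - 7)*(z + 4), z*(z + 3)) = 1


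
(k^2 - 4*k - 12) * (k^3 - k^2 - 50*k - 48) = k^5 - 5*k^4 - 58*k^3 + 164*k^2 + 792*k + 576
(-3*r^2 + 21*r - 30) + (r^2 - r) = -2*r^2 + 20*r - 30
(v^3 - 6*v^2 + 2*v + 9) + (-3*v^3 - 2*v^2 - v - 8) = -2*v^3 - 8*v^2 + v + 1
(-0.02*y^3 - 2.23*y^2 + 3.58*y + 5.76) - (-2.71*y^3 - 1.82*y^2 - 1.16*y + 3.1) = 2.69*y^3 - 0.41*y^2 + 4.74*y + 2.66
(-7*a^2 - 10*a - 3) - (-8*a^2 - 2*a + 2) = a^2 - 8*a - 5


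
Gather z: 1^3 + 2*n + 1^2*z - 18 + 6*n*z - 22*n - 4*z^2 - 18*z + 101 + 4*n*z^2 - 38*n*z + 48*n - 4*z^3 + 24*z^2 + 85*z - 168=28*n - 4*z^3 + z^2*(4*n + 20) + z*(68 - 32*n) - 84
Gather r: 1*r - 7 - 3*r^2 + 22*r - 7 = -3*r^2 + 23*r - 14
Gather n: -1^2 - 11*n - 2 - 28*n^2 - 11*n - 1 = -28*n^2 - 22*n - 4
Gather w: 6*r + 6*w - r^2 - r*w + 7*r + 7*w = -r^2 + 13*r + w*(13 - r)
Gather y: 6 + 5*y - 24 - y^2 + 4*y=-y^2 + 9*y - 18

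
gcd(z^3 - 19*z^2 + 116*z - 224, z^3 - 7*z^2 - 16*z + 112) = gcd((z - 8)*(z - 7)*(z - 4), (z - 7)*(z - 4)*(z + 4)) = z^2 - 11*z + 28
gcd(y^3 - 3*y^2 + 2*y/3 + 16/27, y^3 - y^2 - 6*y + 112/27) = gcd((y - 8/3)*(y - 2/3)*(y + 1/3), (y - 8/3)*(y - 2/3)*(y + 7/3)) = y^2 - 10*y/3 + 16/9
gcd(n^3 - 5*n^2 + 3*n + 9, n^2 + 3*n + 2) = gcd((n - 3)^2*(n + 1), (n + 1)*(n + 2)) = n + 1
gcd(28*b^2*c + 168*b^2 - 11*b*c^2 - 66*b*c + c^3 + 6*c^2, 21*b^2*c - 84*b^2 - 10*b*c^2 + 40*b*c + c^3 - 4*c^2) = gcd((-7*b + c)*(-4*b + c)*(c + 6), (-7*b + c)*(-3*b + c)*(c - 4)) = 7*b - c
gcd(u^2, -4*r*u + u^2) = u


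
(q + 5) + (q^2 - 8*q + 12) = q^2 - 7*q + 17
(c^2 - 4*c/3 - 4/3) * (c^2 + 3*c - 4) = c^4 + 5*c^3/3 - 28*c^2/3 + 4*c/3 + 16/3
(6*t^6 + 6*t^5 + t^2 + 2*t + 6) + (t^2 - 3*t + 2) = 6*t^6 + 6*t^5 + 2*t^2 - t + 8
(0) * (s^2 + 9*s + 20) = 0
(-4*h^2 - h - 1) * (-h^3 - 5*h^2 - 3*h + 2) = 4*h^5 + 21*h^4 + 18*h^3 + h - 2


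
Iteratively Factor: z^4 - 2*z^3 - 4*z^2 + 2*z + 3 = (z - 1)*(z^3 - z^2 - 5*z - 3) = (z - 1)*(z + 1)*(z^2 - 2*z - 3) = (z - 1)*(z + 1)^2*(z - 3)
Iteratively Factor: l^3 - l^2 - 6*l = (l + 2)*(l^2 - 3*l) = l*(l + 2)*(l - 3)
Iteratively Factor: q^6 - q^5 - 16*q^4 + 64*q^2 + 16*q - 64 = (q - 4)*(q^5 + 3*q^4 - 4*q^3 - 16*q^2 + 16) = (q - 4)*(q + 2)*(q^4 + q^3 - 6*q^2 - 4*q + 8) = (q - 4)*(q - 1)*(q + 2)*(q^3 + 2*q^2 - 4*q - 8) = (q - 4)*(q - 1)*(q + 2)^2*(q^2 - 4) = (q - 4)*(q - 1)*(q + 2)^3*(q - 2)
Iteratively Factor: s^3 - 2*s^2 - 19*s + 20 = (s - 5)*(s^2 + 3*s - 4) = (s - 5)*(s - 1)*(s + 4)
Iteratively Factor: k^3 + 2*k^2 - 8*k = (k - 2)*(k^2 + 4*k) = (k - 2)*(k + 4)*(k)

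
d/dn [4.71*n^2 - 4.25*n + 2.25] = 9.42*n - 4.25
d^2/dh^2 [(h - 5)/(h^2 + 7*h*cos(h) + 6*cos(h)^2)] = ((2*h - 10)*(7*h*sin(h) - 2*h + 6*sin(2*h) - 7*cos(h))^2 + (h^2 + 7*h*cos(h) + 6*cos(h)^2)*(14*h*sin(h) - 4*h + (h - 5)*(7*h*cos(h) - 24*sin(h)^2 + 14*sin(h) + 10) + 12*sin(2*h) - 14*cos(h)))/((h + cos(h))^3*(h + 6*cos(h))^3)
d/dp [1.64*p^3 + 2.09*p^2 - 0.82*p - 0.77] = 4.92*p^2 + 4.18*p - 0.82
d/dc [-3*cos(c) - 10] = 3*sin(c)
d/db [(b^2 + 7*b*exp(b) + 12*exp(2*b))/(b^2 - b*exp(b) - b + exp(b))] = ((b^2 + 7*b*exp(b) + 12*exp(2*b))*(b*exp(b) - 2*b + 1) + (b^2 - b*exp(b) - b + exp(b))*(7*b*exp(b) + 2*b + 24*exp(2*b) + 7*exp(b)))/(b^2 - b*exp(b) - b + exp(b))^2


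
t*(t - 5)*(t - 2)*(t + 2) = t^4 - 5*t^3 - 4*t^2 + 20*t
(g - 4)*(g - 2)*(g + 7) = g^3 + g^2 - 34*g + 56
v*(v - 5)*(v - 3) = v^3 - 8*v^2 + 15*v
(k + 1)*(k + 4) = k^2 + 5*k + 4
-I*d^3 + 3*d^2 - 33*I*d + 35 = (d - 5*I)*(d + 7*I)*(-I*d + 1)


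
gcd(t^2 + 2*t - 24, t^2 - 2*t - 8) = t - 4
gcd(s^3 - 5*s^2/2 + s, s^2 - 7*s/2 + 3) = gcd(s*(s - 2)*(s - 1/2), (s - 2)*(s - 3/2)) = s - 2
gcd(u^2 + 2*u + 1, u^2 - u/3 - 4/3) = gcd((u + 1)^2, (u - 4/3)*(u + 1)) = u + 1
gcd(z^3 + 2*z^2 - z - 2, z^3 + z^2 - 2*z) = z^2 + z - 2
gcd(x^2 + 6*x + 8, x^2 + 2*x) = x + 2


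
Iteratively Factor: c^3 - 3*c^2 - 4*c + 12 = (c - 2)*(c^2 - c - 6) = (c - 3)*(c - 2)*(c + 2)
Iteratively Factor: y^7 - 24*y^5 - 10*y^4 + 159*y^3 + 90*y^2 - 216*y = (y - 1)*(y^6 + y^5 - 23*y^4 - 33*y^3 + 126*y^2 + 216*y) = (y - 1)*(y + 2)*(y^5 - y^4 - 21*y^3 + 9*y^2 + 108*y) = (y - 1)*(y + 2)*(y + 3)*(y^4 - 4*y^3 - 9*y^2 + 36*y) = y*(y - 1)*(y + 2)*(y + 3)*(y^3 - 4*y^2 - 9*y + 36) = y*(y - 3)*(y - 1)*(y + 2)*(y + 3)*(y^2 - y - 12) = y*(y - 4)*(y - 3)*(y - 1)*(y + 2)*(y + 3)*(y + 3)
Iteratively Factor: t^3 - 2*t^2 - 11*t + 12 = (t - 1)*(t^2 - t - 12) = (t - 1)*(t + 3)*(t - 4)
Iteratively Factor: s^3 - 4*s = (s)*(s^2 - 4) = s*(s - 2)*(s + 2)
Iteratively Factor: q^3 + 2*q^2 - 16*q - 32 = (q + 4)*(q^2 - 2*q - 8) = (q + 2)*(q + 4)*(q - 4)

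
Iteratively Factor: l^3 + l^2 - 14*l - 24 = (l + 2)*(l^2 - l - 12) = (l - 4)*(l + 2)*(l + 3)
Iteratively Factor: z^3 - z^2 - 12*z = (z + 3)*(z^2 - 4*z) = z*(z + 3)*(z - 4)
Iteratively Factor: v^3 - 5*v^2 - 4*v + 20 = (v - 5)*(v^2 - 4) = (v - 5)*(v - 2)*(v + 2)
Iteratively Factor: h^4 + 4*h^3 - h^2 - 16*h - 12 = (h - 2)*(h^3 + 6*h^2 + 11*h + 6) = (h - 2)*(h + 1)*(h^2 + 5*h + 6) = (h - 2)*(h + 1)*(h + 2)*(h + 3)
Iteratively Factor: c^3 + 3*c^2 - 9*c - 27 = (c - 3)*(c^2 + 6*c + 9) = (c - 3)*(c + 3)*(c + 3)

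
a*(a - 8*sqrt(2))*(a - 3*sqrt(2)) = a^3 - 11*sqrt(2)*a^2 + 48*a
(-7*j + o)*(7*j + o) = -49*j^2 + o^2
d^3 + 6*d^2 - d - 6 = (d - 1)*(d + 1)*(d + 6)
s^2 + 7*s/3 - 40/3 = (s - 8/3)*(s + 5)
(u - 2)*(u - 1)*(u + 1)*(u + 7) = u^4 + 5*u^3 - 15*u^2 - 5*u + 14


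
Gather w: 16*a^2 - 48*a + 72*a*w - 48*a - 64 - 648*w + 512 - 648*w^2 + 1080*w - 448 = 16*a^2 - 96*a - 648*w^2 + w*(72*a + 432)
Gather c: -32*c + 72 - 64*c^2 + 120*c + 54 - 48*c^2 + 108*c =-112*c^2 + 196*c + 126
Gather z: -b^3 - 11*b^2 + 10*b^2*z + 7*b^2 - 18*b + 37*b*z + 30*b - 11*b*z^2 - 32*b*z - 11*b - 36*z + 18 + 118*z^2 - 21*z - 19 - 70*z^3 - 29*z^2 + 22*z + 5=-b^3 - 4*b^2 + b - 70*z^3 + z^2*(89 - 11*b) + z*(10*b^2 + 5*b - 35) + 4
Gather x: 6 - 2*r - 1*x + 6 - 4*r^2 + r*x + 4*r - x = -4*r^2 + 2*r + x*(r - 2) + 12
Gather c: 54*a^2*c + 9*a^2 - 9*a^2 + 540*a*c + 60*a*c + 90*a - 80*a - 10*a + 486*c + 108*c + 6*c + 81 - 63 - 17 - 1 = c*(54*a^2 + 600*a + 600)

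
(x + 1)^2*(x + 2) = x^3 + 4*x^2 + 5*x + 2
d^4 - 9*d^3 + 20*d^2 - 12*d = d*(d - 6)*(d - 2)*(d - 1)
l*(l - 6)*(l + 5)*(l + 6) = l^4 + 5*l^3 - 36*l^2 - 180*l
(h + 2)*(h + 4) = h^2 + 6*h + 8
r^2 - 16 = (r - 4)*(r + 4)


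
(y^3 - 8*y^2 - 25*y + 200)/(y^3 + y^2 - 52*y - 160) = (y - 5)/(y + 4)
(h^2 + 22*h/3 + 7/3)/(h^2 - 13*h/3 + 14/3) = (3*h^2 + 22*h + 7)/(3*h^2 - 13*h + 14)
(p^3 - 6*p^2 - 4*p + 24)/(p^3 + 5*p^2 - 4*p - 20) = (p - 6)/(p + 5)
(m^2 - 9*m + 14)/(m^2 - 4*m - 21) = (m - 2)/(m + 3)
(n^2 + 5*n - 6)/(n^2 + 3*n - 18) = (n - 1)/(n - 3)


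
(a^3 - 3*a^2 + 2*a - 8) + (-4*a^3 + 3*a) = -3*a^3 - 3*a^2 + 5*a - 8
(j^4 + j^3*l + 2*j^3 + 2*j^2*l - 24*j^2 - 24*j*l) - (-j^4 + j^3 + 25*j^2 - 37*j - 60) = 2*j^4 + j^3*l + j^3 + 2*j^2*l - 49*j^2 - 24*j*l + 37*j + 60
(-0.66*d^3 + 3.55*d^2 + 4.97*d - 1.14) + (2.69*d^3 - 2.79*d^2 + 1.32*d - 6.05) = 2.03*d^3 + 0.76*d^2 + 6.29*d - 7.19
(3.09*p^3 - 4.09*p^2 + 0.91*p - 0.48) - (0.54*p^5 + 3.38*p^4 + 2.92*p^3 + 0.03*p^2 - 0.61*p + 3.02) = -0.54*p^5 - 3.38*p^4 + 0.17*p^3 - 4.12*p^2 + 1.52*p - 3.5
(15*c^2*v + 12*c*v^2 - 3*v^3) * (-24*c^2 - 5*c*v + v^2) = -360*c^4*v - 363*c^3*v^2 + 27*c^2*v^3 + 27*c*v^4 - 3*v^5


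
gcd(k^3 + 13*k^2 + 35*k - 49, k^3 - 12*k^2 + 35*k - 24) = k - 1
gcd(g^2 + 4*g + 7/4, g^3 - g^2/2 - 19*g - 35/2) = g + 7/2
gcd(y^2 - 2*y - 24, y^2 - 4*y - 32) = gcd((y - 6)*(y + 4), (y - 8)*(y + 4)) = y + 4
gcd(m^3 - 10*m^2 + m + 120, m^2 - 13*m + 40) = m^2 - 13*m + 40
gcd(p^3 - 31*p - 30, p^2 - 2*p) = 1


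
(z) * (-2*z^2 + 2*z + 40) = -2*z^3 + 2*z^2 + 40*z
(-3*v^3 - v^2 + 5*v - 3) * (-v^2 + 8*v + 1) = 3*v^5 - 23*v^4 - 16*v^3 + 42*v^2 - 19*v - 3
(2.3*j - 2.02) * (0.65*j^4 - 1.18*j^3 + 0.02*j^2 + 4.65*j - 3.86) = 1.495*j^5 - 4.027*j^4 + 2.4296*j^3 + 10.6546*j^2 - 18.271*j + 7.7972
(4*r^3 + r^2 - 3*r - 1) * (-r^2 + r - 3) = -4*r^5 + 3*r^4 - 8*r^3 - 5*r^2 + 8*r + 3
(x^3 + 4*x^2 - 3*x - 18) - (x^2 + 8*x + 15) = x^3 + 3*x^2 - 11*x - 33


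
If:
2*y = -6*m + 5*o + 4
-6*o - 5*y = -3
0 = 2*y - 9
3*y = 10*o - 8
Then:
No Solution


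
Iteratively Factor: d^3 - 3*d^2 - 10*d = (d - 5)*(d^2 + 2*d) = d*(d - 5)*(d + 2)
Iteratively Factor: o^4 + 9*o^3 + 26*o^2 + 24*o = (o + 3)*(o^3 + 6*o^2 + 8*o) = (o + 2)*(o + 3)*(o^2 + 4*o) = o*(o + 2)*(o + 3)*(o + 4)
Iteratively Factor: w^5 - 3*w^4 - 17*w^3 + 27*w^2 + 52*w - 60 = (w + 2)*(w^4 - 5*w^3 - 7*w^2 + 41*w - 30) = (w - 1)*(w + 2)*(w^3 - 4*w^2 - 11*w + 30) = (w - 1)*(w + 2)*(w + 3)*(w^2 - 7*w + 10) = (w - 2)*(w - 1)*(w + 2)*(w + 3)*(w - 5)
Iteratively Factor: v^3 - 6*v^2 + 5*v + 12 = (v - 4)*(v^2 - 2*v - 3) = (v - 4)*(v - 3)*(v + 1)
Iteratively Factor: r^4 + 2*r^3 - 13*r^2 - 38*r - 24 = (r - 4)*(r^3 + 6*r^2 + 11*r + 6) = (r - 4)*(r + 2)*(r^2 + 4*r + 3) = (r - 4)*(r + 1)*(r + 2)*(r + 3)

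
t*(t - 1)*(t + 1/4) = t^3 - 3*t^2/4 - t/4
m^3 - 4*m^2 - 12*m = m*(m - 6)*(m + 2)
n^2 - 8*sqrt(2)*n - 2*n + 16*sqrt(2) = (n - 2)*(n - 8*sqrt(2))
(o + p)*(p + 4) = o*p + 4*o + p^2 + 4*p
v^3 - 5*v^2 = v^2*(v - 5)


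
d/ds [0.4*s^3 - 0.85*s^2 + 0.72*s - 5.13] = 1.2*s^2 - 1.7*s + 0.72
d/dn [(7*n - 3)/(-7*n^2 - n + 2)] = (-49*n^2 - 7*n + (7*n - 3)*(14*n + 1) + 14)/(7*n^2 + n - 2)^2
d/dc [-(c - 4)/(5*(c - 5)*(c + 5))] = (c^2 - 8*c + 25)/(5*(c^4 - 50*c^2 + 625))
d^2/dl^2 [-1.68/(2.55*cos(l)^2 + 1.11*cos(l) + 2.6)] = (43.6968*(1 - cos(l)^2)^2 + 14.26572*cos(l)^3 - 20.635272*cos(l)^2 - 33.37992*cos(l) - 25.559856)/(2.55*cos(l)^2 + 1.11*cos(l) + 2.6)^3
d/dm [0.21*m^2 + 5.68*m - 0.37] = 0.42*m + 5.68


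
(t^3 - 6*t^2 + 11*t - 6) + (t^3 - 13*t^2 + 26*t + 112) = 2*t^3 - 19*t^2 + 37*t + 106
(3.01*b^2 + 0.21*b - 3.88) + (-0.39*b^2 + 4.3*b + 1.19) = 2.62*b^2 + 4.51*b - 2.69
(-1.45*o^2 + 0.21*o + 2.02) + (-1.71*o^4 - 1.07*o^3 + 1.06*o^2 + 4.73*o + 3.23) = -1.71*o^4 - 1.07*o^3 - 0.39*o^2 + 4.94*o + 5.25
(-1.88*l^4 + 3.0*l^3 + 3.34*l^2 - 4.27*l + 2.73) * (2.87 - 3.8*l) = 7.144*l^5 - 16.7956*l^4 - 4.082*l^3 + 25.8118*l^2 - 22.6289*l + 7.8351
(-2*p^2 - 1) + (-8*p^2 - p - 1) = -10*p^2 - p - 2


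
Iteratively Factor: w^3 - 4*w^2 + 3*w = (w - 3)*(w^2 - w) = (w - 3)*(w - 1)*(w)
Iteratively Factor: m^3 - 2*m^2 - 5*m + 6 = (m + 2)*(m^2 - 4*m + 3) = (m - 3)*(m + 2)*(m - 1)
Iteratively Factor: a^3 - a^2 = (a)*(a^2 - a) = a*(a - 1)*(a)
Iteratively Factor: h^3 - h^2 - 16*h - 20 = (h + 2)*(h^2 - 3*h - 10) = (h - 5)*(h + 2)*(h + 2)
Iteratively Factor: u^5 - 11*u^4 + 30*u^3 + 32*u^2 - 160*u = (u - 4)*(u^4 - 7*u^3 + 2*u^2 + 40*u) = (u - 4)*(u + 2)*(u^3 - 9*u^2 + 20*u) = (u - 4)^2*(u + 2)*(u^2 - 5*u) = (u - 5)*(u - 4)^2*(u + 2)*(u)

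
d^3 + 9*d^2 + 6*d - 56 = (d - 2)*(d + 4)*(d + 7)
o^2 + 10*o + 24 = (o + 4)*(o + 6)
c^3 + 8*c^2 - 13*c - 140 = (c - 4)*(c + 5)*(c + 7)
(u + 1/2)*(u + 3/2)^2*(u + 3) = u^4 + 13*u^3/2 + 57*u^2/4 + 99*u/8 + 27/8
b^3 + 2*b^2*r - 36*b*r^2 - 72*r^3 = (b - 6*r)*(b + 2*r)*(b + 6*r)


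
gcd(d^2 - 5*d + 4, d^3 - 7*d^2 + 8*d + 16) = d - 4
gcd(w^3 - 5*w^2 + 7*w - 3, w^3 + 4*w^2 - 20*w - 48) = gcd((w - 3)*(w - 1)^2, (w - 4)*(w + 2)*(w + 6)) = 1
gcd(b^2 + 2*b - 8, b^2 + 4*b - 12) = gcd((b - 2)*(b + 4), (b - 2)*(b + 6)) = b - 2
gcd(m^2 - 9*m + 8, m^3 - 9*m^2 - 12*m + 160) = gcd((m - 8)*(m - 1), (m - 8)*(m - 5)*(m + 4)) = m - 8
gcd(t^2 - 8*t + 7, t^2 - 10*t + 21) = t - 7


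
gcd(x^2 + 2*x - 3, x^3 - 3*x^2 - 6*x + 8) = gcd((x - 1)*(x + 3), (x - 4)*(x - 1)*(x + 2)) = x - 1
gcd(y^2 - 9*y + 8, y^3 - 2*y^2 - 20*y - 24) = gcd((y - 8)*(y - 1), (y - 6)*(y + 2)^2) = 1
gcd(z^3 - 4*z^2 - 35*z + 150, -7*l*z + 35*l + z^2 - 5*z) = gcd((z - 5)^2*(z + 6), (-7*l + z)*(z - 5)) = z - 5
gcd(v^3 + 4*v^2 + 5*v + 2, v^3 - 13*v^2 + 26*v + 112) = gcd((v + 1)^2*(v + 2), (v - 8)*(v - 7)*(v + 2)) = v + 2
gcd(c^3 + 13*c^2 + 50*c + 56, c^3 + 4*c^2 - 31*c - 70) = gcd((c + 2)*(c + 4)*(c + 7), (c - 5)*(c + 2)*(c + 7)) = c^2 + 9*c + 14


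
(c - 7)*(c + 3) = c^2 - 4*c - 21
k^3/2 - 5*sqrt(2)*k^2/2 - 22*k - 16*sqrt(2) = (k/2 + sqrt(2))*(k - 8*sqrt(2))*(k + sqrt(2))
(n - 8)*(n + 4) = n^2 - 4*n - 32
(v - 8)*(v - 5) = v^2 - 13*v + 40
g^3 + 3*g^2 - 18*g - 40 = (g - 4)*(g + 2)*(g + 5)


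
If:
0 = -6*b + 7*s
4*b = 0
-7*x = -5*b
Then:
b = 0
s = 0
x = 0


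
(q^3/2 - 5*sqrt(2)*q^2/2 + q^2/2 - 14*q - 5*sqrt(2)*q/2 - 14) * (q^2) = q^5/2 - 5*sqrt(2)*q^4/2 + q^4/2 - 14*q^3 - 5*sqrt(2)*q^3/2 - 14*q^2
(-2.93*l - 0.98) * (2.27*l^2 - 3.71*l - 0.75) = -6.6511*l^3 + 8.6457*l^2 + 5.8333*l + 0.735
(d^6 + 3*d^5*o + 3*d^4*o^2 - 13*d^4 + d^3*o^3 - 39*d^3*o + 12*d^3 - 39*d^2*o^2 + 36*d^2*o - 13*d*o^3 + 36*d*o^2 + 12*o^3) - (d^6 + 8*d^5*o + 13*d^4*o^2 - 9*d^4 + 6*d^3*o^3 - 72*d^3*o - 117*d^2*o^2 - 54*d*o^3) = -5*d^5*o - 10*d^4*o^2 - 4*d^4 - 5*d^3*o^3 + 33*d^3*o + 12*d^3 + 78*d^2*o^2 + 36*d^2*o + 41*d*o^3 + 36*d*o^2 + 12*o^3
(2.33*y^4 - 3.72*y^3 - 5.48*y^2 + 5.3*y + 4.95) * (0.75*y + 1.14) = 1.7475*y^5 - 0.1338*y^4 - 8.3508*y^3 - 2.2722*y^2 + 9.7545*y + 5.643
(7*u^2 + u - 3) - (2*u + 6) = 7*u^2 - u - 9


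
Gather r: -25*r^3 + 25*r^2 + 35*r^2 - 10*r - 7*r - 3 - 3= -25*r^3 + 60*r^2 - 17*r - 6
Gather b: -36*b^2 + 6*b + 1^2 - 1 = -36*b^2 + 6*b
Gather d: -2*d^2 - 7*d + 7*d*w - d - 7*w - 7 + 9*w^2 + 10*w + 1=-2*d^2 + d*(7*w - 8) + 9*w^2 + 3*w - 6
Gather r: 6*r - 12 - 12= 6*r - 24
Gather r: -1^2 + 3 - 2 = 0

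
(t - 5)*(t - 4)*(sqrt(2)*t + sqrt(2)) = sqrt(2)*t^3 - 8*sqrt(2)*t^2 + 11*sqrt(2)*t + 20*sqrt(2)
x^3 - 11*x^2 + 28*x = x*(x - 7)*(x - 4)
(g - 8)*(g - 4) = g^2 - 12*g + 32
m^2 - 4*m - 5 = (m - 5)*(m + 1)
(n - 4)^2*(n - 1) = n^3 - 9*n^2 + 24*n - 16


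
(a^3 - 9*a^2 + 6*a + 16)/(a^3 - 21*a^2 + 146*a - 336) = (a^2 - a - 2)/(a^2 - 13*a + 42)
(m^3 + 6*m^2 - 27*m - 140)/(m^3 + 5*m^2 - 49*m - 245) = (m^2 - m - 20)/(m^2 - 2*m - 35)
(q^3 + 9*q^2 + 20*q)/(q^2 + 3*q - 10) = q*(q + 4)/(q - 2)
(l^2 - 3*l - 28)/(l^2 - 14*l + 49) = (l + 4)/(l - 7)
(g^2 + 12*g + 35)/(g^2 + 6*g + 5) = (g + 7)/(g + 1)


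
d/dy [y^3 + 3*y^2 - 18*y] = 3*y^2 + 6*y - 18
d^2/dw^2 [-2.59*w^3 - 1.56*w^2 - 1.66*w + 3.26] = -15.54*w - 3.12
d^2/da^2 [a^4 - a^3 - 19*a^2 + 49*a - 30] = 12*a^2 - 6*a - 38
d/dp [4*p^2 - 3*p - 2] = 8*p - 3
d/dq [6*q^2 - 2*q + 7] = 12*q - 2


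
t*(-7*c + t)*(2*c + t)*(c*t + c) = -14*c^3*t^2 - 14*c^3*t - 5*c^2*t^3 - 5*c^2*t^2 + c*t^4 + c*t^3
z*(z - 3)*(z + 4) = z^3 + z^2 - 12*z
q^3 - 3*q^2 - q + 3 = (q - 3)*(q - 1)*(q + 1)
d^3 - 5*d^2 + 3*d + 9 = (d - 3)^2*(d + 1)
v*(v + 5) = v^2 + 5*v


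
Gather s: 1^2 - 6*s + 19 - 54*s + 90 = 110 - 60*s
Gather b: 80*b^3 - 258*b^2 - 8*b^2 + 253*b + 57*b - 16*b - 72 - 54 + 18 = 80*b^3 - 266*b^2 + 294*b - 108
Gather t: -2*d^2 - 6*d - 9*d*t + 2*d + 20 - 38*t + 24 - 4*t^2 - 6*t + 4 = -2*d^2 - 4*d - 4*t^2 + t*(-9*d - 44) + 48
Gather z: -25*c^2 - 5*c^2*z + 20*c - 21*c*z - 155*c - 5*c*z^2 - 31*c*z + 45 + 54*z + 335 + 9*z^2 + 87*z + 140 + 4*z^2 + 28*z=-25*c^2 - 135*c + z^2*(13 - 5*c) + z*(-5*c^2 - 52*c + 169) + 520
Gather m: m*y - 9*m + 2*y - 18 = m*(y - 9) + 2*y - 18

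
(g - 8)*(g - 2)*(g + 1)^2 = g^4 - 8*g^3 - 3*g^2 + 22*g + 16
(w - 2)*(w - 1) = w^2 - 3*w + 2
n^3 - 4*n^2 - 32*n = n*(n - 8)*(n + 4)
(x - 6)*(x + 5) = x^2 - x - 30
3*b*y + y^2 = y*(3*b + y)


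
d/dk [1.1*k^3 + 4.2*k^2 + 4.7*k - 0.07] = 3.3*k^2 + 8.4*k + 4.7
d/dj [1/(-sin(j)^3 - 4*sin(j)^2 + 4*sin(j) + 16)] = (3*sin(j)^2 + 8*sin(j) - 4)*cos(j)/(sin(j)^3 + 4*sin(j)^2 - 4*sin(j) - 16)^2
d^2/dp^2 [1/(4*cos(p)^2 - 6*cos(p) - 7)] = 2*(32*sin(p)^4 - 90*sin(p)^2 + 24*cos(p) - 9*cos(3*p) - 6)/(4*sin(p)^2 + 6*cos(p) + 3)^3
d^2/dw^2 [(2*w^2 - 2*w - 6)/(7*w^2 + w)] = 4*(-56*w^3 - 441*w^2 - 63*w - 3)/(w^3*(343*w^3 + 147*w^2 + 21*w + 1))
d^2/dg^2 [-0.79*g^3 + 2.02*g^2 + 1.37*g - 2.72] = 4.04 - 4.74*g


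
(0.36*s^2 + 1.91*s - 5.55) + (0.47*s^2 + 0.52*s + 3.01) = 0.83*s^2 + 2.43*s - 2.54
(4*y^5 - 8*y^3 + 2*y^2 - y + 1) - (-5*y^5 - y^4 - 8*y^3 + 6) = 9*y^5 + y^4 + 2*y^2 - y - 5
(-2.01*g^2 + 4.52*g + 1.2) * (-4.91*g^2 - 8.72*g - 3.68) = 9.8691*g^4 - 4.666*g^3 - 37.9096*g^2 - 27.0976*g - 4.416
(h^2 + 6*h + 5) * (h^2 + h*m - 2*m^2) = h^4 + h^3*m + 6*h^3 - 2*h^2*m^2 + 6*h^2*m + 5*h^2 - 12*h*m^2 + 5*h*m - 10*m^2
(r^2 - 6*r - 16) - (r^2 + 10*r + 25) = -16*r - 41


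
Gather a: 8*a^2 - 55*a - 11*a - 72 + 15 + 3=8*a^2 - 66*a - 54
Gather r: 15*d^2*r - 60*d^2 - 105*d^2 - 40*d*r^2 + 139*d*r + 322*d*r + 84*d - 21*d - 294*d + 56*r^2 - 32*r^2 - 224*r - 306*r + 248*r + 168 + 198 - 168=-165*d^2 - 231*d + r^2*(24 - 40*d) + r*(15*d^2 + 461*d - 282) + 198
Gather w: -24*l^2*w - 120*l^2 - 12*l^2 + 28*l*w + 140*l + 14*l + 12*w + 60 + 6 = -132*l^2 + 154*l + w*(-24*l^2 + 28*l + 12) + 66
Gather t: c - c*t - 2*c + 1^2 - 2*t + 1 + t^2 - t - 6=-c + t^2 + t*(-c - 3) - 4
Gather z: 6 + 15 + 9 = 30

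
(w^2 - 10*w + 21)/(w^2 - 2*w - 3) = (w - 7)/(w + 1)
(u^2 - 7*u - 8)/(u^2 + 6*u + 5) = (u - 8)/(u + 5)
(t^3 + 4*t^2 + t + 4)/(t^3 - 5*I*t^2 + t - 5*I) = (t + 4)/(t - 5*I)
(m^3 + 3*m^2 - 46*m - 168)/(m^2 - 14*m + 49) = (m^2 + 10*m + 24)/(m - 7)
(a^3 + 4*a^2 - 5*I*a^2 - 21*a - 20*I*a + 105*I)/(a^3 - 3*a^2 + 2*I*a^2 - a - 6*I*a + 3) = (a^2 + a*(7 - 5*I) - 35*I)/(a^2 + 2*I*a - 1)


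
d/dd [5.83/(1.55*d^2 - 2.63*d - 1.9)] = (15.3329 - 18.073*d)/(-1.55*d^2 + 2.63*d + 1.9)^2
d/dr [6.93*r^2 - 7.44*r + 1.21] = 13.86*r - 7.44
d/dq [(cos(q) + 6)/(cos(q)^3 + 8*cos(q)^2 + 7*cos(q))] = 2*(cos(q)^3 + 13*cos(q)^2 + 48*cos(q) + 21)*sin(q)/((cos(q) + 1)^2*(cos(q) + 7)^2*cos(q)^2)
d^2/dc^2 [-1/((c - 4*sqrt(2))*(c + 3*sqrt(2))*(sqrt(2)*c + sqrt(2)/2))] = 2*sqrt(2)*(-4*(c - 4*sqrt(2))^2*(c + 3*sqrt(2))^2 - 2*(c - 4*sqrt(2))^2*(c + 3*sqrt(2))*(2*c + 1) - (c - 4*sqrt(2))^2*(2*c + 1)^2 - 2*(c - 4*sqrt(2))*(c + 3*sqrt(2))^2*(2*c + 1) - (c - 4*sqrt(2))*(c + 3*sqrt(2))*(2*c + 1)^2 - (c + 3*sqrt(2))^2*(2*c + 1)^2)/((c - 4*sqrt(2))^3*(c + 3*sqrt(2))^3*(2*c + 1)^3)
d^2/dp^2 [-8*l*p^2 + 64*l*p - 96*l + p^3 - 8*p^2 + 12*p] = -16*l + 6*p - 16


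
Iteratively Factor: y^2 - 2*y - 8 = (y + 2)*(y - 4)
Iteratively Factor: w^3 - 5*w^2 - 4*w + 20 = (w - 5)*(w^2 - 4) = (w - 5)*(w - 2)*(w + 2)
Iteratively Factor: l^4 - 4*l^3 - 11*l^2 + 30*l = (l - 5)*(l^3 + l^2 - 6*l) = (l - 5)*(l + 3)*(l^2 - 2*l) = l*(l - 5)*(l + 3)*(l - 2)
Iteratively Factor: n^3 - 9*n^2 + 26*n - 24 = (n - 2)*(n^2 - 7*n + 12) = (n - 3)*(n - 2)*(n - 4)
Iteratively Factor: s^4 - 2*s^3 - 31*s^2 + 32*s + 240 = (s - 5)*(s^3 + 3*s^2 - 16*s - 48) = (s - 5)*(s + 4)*(s^2 - s - 12) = (s - 5)*(s - 4)*(s + 4)*(s + 3)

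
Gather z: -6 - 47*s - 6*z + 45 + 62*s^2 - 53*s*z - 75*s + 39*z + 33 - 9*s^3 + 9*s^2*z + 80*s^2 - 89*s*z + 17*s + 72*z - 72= -9*s^3 + 142*s^2 - 105*s + z*(9*s^2 - 142*s + 105)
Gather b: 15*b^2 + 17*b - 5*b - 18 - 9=15*b^2 + 12*b - 27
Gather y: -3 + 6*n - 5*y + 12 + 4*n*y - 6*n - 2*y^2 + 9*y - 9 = -2*y^2 + y*(4*n + 4)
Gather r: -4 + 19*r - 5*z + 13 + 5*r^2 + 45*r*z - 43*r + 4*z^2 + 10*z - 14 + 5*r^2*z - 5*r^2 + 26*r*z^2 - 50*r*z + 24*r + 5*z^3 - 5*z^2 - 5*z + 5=5*r^2*z + r*(26*z^2 - 5*z) + 5*z^3 - z^2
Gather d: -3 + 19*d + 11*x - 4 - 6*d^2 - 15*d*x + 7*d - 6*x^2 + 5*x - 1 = -6*d^2 + d*(26 - 15*x) - 6*x^2 + 16*x - 8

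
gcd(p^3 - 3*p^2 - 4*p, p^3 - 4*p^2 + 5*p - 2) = 1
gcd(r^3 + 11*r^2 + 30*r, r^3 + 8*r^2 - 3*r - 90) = r^2 + 11*r + 30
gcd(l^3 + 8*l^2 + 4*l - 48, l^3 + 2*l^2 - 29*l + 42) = l - 2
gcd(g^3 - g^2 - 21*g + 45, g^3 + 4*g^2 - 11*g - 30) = g^2 + 2*g - 15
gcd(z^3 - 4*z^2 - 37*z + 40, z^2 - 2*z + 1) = z - 1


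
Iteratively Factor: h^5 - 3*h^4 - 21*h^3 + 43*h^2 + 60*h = (h + 1)*(h^4 - 4*h^3 - 17*h^2 + 60*h) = h*(h + 1)*(h^3 - 4*h^2 - 17*h + 60) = h*(h - 3)*(h + 1)*(h^2 - h - 20) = h*(h - 5)*(h - 3)*(h + 1)*(h + 4)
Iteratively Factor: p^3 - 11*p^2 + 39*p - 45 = (p - 3)*(p^2 - 8*p + 15) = (p - 3)^2*(p - 5)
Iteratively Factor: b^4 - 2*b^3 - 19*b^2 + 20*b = (b)*(b^3 - 2*b^2 - 19*b + 20) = b*(b - 5)*(b^2 + 3*b - 4) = b*(b - 5)*(b + 4)*(b - 1)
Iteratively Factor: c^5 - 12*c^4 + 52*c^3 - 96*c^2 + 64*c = (c)*(c^4 - 12*c^3 + 52*c^2 - 96*c + 64) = c*(c - 4)*(c^3 - 8*c^2 + 20*c - 16) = c*(c - 4)*(c - 2)*(c^2 - 6*c + 8) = c*(c - 4)*(c - 2)^2*(c - 4)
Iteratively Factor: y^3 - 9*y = (y - 3)*(y^2 + 3*y) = (y - 3)*(y + 3)*(y)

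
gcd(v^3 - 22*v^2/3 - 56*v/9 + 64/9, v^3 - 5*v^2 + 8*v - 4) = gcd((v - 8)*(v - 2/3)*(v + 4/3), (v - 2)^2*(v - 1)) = 1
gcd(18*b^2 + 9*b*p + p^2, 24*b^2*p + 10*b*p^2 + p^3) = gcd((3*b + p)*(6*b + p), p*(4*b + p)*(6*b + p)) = 6*b + p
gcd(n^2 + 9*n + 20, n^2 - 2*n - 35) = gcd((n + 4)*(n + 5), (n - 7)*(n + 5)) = n + 5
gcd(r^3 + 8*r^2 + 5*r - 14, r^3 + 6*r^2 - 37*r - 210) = r + 7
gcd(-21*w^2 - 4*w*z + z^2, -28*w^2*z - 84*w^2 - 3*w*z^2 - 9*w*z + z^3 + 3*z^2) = -7*w + z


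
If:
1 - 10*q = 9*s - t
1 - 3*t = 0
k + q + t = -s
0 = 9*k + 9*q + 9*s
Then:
No Solution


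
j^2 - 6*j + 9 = (j - 3)^2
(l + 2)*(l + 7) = l^2 + 9*l + 14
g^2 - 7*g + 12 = (g - 4)*(g - 3)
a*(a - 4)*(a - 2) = a^3 - 6*a^2 + 8*a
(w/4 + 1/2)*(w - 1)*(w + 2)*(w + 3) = w^4/4 + 3*w^3/2 + 9*w^2/4 - w - 3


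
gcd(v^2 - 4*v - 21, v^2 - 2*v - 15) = v + 3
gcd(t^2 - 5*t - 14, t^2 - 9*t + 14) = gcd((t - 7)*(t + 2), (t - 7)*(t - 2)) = t - 7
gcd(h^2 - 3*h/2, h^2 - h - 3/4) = h - 3/2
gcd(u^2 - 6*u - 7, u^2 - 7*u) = u - 7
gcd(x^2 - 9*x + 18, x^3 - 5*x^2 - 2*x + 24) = x - 3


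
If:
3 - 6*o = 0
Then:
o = 1/2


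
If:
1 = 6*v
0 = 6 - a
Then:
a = 6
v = 1/6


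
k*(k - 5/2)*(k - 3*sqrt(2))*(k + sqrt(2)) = k^4 - 2*sqrt(2)*k^3 - 5*k^3/2 - 6*k^2 + 5*sqrt(2)*k^2 + 15*k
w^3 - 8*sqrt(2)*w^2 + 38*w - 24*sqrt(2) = (w - 4*sqrt(2))*(w - 3*sqrt(2))*(w - sqrt(2))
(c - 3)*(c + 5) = c^2 + 2*c - 15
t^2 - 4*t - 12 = (t - 6)*(t + 2)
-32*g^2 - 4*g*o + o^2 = (-8*g + o)*(4*g + o)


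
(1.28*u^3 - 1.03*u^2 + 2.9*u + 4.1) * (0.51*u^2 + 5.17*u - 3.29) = 0.6528*u^5 + 6.0923*u^4 - 8.0573*u^3 + 20.4727*u^2 + 11.656*u - 13.489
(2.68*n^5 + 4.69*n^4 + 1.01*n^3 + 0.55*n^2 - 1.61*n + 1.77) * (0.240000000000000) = 0.6432*n^5 + 1.1256*n^4 + 0.2424*n^3 + 0.132*n^2 - 0.3864*n + 0.4248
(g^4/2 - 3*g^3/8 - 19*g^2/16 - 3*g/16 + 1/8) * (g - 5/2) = g^5/2 - 13*g^4/8 - g^3/4 + 89*g^2/32 + 19*g/32 - 5/16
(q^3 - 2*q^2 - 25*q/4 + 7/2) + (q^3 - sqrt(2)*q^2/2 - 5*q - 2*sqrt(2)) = 2*q^3 - 2*q^2 - sqrt(2)*q^2/2 - 45*q/4 - 2*sqrt(2) + 7/2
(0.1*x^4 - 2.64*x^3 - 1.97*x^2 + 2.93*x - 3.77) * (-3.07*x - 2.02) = -0.307*x^5 + 7.9028*x^4 + 11.3807*x^3 - 5.0157*x^2 + 5.6553*x + 7.6154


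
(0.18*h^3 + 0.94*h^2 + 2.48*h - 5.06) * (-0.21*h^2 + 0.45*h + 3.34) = -0.0378*h^5 - 0.1164*h^4 + 0.5034*h^3 + 5.3182*h^2 + 6.0062*h - 16.9004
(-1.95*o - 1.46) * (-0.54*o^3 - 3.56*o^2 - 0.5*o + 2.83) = 1.053*o^4 + 7.7304*o^3 + 6.1726*o^2 - 4.7885*o - 4.1318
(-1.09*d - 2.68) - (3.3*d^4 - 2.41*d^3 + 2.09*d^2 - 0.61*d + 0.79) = -3.3*d^4 + 2.41*d^3 - 2.09*d^2 - 0.48*d - 3.47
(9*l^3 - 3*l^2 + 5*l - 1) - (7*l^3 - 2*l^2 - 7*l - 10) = 2*l^3 - l^2 + 12*l + 9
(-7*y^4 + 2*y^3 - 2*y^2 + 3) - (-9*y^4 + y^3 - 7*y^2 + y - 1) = 2*y^4 + y^3 + 5*y^2 - y + 4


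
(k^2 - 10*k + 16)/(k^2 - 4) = (k - 8)/(k + 2)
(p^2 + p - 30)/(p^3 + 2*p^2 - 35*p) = (p + 6)/(p*(p + 7))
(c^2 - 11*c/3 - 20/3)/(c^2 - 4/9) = 3*(3*c^2 - 11*c - 20)/(9*c^2 - 4)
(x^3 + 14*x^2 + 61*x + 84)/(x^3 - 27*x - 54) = (x^2 + 11*x + 28)/(x^2 - 3*x - 18)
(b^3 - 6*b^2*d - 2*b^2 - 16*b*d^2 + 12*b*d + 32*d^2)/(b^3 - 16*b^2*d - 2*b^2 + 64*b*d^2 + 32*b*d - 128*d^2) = (b + 2*d)/(b - 8*d)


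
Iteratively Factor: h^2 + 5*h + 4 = (h + 1)*(h + 4)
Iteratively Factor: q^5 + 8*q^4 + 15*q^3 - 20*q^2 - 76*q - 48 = (q + 3)*(q^4 + 5*q^3 - 20*q - 16) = (q + 2)*(q + 3)*(q^3 + 3*q^2 - 6*q - 8) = (q - 2)*(q + 2)*(q + 3)*(q^2 + 5*q + 4) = (q - 2)*(q + 2)*(q + 3)*(q + 4)*(q + 1)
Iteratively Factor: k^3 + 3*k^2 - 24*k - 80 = (k - 5)*(k^2 + 8*k + 16) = (k - 5)*(k + 4)*(k + 4)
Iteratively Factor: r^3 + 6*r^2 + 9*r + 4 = (r + 4)*(r^2 + 2*r + 1) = (r + 1)*(r + 4)*(r + 1)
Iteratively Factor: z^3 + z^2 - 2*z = (z - 1)*(z^2 + 2*z) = (z - 1)*(z + 2)*(z)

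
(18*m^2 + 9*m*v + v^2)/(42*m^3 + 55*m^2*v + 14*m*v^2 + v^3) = (3*m + v)/(7*m^2 + 8*m*v + v^2)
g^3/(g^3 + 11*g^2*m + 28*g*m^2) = g^2/(g^2 + 11*g*m + 28*m^2)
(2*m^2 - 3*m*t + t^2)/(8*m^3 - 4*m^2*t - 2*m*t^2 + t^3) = (-m + t)/(-4*m^2 + t^2)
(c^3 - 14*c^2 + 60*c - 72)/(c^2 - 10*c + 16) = (c^2 - 12*c + 36)/(c - 8)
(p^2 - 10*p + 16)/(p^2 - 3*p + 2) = (p - 8)/(p - 1)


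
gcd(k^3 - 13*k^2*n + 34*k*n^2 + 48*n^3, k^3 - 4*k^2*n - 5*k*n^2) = k + n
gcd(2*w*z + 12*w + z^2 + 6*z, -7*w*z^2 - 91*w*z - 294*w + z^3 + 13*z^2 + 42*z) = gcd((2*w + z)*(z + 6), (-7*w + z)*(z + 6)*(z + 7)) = z + 6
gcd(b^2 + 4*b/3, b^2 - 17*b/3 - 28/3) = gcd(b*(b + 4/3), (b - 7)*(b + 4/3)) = b + 4/3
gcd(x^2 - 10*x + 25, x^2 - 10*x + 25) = x^2 - 10*x + 25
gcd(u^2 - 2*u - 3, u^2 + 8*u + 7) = u + 1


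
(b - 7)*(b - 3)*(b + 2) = b^3 - 8*b^2 + b + 42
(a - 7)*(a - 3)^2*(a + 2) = a^4 - 11*a^3 + 25*a^2 + 39*a - 126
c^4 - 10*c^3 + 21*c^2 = c^2*(c - 7)*(c - 3)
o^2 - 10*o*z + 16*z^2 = (o - 8*z)*(o - 2*z)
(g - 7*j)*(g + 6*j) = g^2 - g*j - 42*j^2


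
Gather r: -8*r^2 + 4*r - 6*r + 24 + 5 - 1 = -8*r^2 - 2*r + 28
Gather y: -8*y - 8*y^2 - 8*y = -8*y^2 - 16*y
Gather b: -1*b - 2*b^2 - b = -2*b^2 - 2*b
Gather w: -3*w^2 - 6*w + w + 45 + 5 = -3*w^2 - 5*w + 50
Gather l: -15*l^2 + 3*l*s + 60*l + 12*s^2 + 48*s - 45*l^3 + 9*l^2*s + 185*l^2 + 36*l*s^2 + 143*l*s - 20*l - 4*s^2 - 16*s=-45*l^3 + l^2*(9*s + 170) + l*(36*s^2 + 146*s + 40) + 8*s^2 + 32*s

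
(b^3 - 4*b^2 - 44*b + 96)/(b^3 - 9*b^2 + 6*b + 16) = (b + 6)/(b + 1)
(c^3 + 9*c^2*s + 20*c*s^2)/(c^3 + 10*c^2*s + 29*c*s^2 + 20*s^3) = c/(c + s)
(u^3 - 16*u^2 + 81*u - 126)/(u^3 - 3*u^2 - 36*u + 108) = (u - 7)/(u + 6)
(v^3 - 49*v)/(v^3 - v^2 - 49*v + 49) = v/(v - 1)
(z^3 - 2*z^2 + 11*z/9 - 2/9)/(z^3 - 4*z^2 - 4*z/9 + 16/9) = (3*z^2 - 4*z + 1)/(3*z^2 - 10*z - 8)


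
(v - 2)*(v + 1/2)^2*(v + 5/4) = v^4 + v^3/4 - 3*v^2 - 43*v/16 - 5/8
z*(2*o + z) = 2*o*z + z^2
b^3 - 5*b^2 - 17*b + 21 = (b - 7)*(b - 1)*(b + 3)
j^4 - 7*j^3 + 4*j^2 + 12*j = j*(j - 6)*(j - 2)*(j + 1)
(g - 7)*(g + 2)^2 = g^3 - 3*g^2 - 24*g - 28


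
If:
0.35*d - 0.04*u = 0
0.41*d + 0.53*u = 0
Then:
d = 0.00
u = 0.00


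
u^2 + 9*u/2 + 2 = (u + 1/2)*(u + 4)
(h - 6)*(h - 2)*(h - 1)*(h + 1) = h^4 - 8*h^3 + 11*h^2 + 8*h - 12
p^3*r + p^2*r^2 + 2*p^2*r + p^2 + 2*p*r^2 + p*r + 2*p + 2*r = (p + 2)*(p + r)*(p*r + 1)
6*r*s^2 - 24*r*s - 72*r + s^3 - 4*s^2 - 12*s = (6*r + s)*(s - 6)*(s + 2)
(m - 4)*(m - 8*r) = m^2 - 8*m*r - 4*m + 32*r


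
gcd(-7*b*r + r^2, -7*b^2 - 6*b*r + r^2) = -7*b + r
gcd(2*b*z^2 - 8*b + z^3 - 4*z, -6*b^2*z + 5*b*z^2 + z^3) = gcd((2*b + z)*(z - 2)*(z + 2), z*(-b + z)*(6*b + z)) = 1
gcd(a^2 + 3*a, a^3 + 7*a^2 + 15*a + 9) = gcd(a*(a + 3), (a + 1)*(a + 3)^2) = a + 3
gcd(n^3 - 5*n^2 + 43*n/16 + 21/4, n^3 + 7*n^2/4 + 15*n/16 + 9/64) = n + 3/4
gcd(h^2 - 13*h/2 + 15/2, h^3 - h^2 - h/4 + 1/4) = 1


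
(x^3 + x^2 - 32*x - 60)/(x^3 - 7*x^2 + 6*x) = (x^2 + 7*x + 10)/(x*(x - 1))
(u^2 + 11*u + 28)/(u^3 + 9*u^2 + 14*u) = (u + 4)/(u*(u + 2))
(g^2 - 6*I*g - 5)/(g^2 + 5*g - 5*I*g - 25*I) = (g - I)/(g + 5)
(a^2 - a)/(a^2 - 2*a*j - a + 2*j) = a/(a - 2*j)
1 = 1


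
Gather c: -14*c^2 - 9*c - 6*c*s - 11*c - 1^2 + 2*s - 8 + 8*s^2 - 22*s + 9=-14*c^2 + c*(-6*s - 20) + 8*s^2 - 20*s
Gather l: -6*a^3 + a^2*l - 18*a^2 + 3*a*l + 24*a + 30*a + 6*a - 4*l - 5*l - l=-6*a^3 - 18*a^2 + 60*a + l*(a^2 + 3*a - 10)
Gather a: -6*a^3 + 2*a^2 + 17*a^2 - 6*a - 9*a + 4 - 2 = -6*a^3 + 19*a^2 - 15*a + 2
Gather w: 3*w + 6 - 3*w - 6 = 0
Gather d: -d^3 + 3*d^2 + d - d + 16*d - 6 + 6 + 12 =-d^3 + 3*d^2 + 16*d + 12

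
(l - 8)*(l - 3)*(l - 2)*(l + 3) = l^4 - 10*l^3 + 7*l^2 + 90*l - 144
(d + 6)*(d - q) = d^2 - d*q + 6*d - 6*q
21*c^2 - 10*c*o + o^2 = (-7*c + o)*(-3*c + o)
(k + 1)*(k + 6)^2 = k^3 + 13*k^2 + 48*k + 36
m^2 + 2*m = m*(m + 2)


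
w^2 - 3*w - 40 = (w - 8)*(w + 5)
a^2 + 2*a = a*(a + 2)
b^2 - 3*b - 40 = (b - 8)*(b + 5)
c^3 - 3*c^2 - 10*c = c*(c - 5)*(c + 2)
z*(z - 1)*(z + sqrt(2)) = z^3 - z^2 + sqrt(2)*z^2 - sqrt(2)*z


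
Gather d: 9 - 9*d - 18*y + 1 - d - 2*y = -10*d - 20*y + 10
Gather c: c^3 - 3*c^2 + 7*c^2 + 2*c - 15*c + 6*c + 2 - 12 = c^3 + 4*c^2 - 7*c - 10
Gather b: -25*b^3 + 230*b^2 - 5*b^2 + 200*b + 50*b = -25*b^3 + 225*b^2 + 250*b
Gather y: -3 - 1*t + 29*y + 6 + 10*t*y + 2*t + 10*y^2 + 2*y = t + 10*y^2 + y*(10*t + 31) + 3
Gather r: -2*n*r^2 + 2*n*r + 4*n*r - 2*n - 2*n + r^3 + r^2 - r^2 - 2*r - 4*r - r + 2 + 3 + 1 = -2*n*r^2 - 4*n + r^3 + r*(6*n - 7) + 6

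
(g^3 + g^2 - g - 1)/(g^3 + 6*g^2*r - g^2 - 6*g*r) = (g^2 + 2*g + 1)/(g*(g + 6*r))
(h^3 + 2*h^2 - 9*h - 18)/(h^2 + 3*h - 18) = (h^2 + 5*h + 6)/(h + 6)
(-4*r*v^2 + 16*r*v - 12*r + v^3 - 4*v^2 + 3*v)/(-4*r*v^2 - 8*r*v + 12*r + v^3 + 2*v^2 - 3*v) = (v - 3)/(v + 3)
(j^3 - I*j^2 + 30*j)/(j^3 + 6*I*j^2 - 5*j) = (j - 6*I)/(j + I)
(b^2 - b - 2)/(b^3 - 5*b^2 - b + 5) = (b - 2)/(b^2 - 6*b + 5)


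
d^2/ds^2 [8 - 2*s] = 0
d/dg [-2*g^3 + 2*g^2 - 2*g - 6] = -6*g^2 + 4*g - 2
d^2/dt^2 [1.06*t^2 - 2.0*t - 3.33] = 2.12000000000000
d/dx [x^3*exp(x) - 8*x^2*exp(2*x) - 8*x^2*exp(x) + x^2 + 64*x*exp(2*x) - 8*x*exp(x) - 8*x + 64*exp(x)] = x^3*exp(x) - 16*x^2*exp(2*x) - 5*x^2*exp(x) + 112*x*exp(2*x) - 24*x*exp(x) + 2*x + 64*exp(2*x) + 56*exp(x) - 8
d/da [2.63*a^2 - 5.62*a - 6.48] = 5.26*a - 5.62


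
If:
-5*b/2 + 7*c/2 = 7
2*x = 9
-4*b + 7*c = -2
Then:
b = -16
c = -66/7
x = 9/2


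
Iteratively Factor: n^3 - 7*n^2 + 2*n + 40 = (n + 2)*(n^2 - 9*n + 20) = (n - 5)*(n + 2)*(n - 4)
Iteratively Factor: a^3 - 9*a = (a - 3)*(a^2 + 3*a) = a*(a - 3)*(a + 3)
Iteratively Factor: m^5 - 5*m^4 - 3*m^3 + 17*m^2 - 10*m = (m + 2)*(m^4 - 7*m^3 + 11*m^2 - 5*m) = (m - 1)*(m + 2)*(m^3 - 6*m^2 + 5*m) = (m - 1)^2*(m + 2)*(m^2 - 5*m) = (m - 5)*(m - 1)^2*(m + 2)*(m)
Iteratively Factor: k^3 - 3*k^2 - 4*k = (k)*(k^2 - 3*k - 4) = k*(k + 1)*(k - 4)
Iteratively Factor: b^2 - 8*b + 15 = (b - 3)*(b - 5)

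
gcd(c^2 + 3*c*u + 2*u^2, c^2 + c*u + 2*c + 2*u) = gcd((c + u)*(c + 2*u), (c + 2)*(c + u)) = c + u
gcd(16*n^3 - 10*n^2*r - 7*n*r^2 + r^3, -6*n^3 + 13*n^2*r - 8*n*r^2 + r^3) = -n + r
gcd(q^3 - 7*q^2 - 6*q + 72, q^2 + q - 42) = q - 6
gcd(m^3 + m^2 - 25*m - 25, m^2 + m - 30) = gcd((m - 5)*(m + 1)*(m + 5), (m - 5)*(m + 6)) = m - 5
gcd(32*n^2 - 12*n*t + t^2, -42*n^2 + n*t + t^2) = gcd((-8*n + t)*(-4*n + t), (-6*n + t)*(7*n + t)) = 1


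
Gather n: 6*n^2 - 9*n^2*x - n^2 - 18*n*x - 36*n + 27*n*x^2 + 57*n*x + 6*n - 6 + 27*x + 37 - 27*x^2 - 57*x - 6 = n^2*(5 - 9*x) + n*(27*x^2 + 39*x - 30) - 27*x^2 - 30*x + 25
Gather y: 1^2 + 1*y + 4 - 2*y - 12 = -y - 7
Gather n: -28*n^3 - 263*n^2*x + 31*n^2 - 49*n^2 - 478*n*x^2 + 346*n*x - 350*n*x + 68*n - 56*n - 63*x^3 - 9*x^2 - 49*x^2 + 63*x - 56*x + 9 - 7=-28*n^3 + n^2*(-263*x - 18) + n*(-478*x^2 - 4*x + 12) - 63*x^3 - 58*x^2 + 7*x + 2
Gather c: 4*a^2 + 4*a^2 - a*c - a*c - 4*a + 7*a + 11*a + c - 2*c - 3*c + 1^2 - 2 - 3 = 8*a^2 + 14*a + c*(-2*a - 4) - 4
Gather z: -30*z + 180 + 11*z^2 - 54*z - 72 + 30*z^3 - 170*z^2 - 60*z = 30*z^3 - 159*z^2 - 144*z + 108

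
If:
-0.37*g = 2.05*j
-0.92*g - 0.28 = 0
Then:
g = -0.30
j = 0.05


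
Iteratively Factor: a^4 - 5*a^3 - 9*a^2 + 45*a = (a + 3)*(a^3 - 8*a^2 + 15*a) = (a - 5)*(a + 3)*(a^2 - 3*a) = (a - 5)*(a - 3)*(a + 3)*(a)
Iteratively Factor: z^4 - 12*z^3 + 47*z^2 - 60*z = (z - 3)*(z^3 - 9*z^2 + 20*z) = z*(z - 3)*(z^2 - 9*z + 20) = z*(z - 5)*(z - 3)*(z - 4)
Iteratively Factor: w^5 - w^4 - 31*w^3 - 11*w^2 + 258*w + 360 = (w + 3)*(w^4 - 4*w^3 - 19*w^2 + 46*w + 120) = (w - 4)*(w + 3)*(w^3 - 19*w - 30) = (w - 4)*(w + 3)^2*(w^2 - 3*w - 10) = (w - 5)*(w - 4)*(w + 3)^2*(w + 2)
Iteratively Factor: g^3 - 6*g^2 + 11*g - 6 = (g - 2)*(g^2 - 4*g + 3) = (g - 3)*(g - 2)*(g - 1)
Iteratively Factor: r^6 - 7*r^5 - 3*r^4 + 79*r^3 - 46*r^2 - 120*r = (r + 1)*(r^5 - 8*r^4 + 5*r^3 + 74*r^2 - 120*r) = r*(r + 1)*(r^4 - 8*r^3 + 5*r^2 + 74*r - 120) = r*(r + 1)*(r + 3)*(r^3 - 11*r^2 + 38*r - 40) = r*(r - 4)*(r + 1)*(r + 3)*(r^2 - 7*r + 10) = r*(r - 4)*(r - 2)*(r + 1)*(r + 3)*(r - 5)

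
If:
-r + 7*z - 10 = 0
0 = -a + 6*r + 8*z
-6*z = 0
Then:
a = -60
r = -10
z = 0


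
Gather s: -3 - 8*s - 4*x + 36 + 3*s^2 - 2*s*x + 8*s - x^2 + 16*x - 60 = 3*s^2 - 2*s*x - x^2 + 12*x - 27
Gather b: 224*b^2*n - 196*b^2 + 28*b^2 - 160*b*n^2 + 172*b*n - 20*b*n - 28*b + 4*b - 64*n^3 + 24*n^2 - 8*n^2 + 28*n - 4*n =b^2*(224*n - 168) + b*(-160*n^2 + 152*n - 24) - 64*n^3 + 16*n^2 + 24*n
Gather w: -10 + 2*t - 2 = 2*t - 12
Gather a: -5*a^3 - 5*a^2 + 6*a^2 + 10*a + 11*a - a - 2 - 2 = -5*a^3 + a^2 + 20*a - 4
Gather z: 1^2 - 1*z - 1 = -z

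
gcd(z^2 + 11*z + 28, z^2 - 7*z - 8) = 1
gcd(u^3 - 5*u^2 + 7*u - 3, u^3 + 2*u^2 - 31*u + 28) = u - 1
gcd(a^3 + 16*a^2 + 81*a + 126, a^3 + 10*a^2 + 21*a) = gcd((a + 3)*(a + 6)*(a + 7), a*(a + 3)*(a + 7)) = a^2 + 10*a + 21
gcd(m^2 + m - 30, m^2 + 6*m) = m + 6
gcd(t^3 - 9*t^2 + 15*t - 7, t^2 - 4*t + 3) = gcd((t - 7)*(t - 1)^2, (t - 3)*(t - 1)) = t - 1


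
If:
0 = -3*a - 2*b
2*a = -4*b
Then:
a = 0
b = 0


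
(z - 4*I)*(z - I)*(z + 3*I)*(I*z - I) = I*z^4 + 2*z^3 - I*z^3 - 2*z^2 + 11*I*z^2 + 12*z - 11*I*z - 12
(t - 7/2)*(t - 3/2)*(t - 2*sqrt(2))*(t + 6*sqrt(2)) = t^4 - 5*t^3 + 4*sqrt(2)*t^3 - 20*sqrt(2)*t^2 - 75*t^2/4 + 21*sqrt(2)*t + 120*t - 126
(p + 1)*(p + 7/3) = p^2 + 10*p/3 + 7/3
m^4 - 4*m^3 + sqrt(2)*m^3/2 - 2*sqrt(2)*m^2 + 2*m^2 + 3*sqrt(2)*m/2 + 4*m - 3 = (m - 3)*(m - 1)*(m - sqrt(2)/2)*(m + sqrt(2))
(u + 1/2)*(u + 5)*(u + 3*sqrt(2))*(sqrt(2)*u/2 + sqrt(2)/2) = sqrt(2)*u^4/2 + 3*u^3 + 13*sqrt(2)*u^3/4 + 4*sqrt(2)*u^2 + 39*u^2/2 + 5*sqrt(2)*u/4 + 24*u + 15/2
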